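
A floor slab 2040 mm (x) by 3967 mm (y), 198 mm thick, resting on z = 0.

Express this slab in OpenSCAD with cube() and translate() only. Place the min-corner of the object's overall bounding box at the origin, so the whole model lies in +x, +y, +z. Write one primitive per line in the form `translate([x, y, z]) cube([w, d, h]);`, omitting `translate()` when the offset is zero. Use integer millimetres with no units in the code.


cube([2040, 3967, 198]);


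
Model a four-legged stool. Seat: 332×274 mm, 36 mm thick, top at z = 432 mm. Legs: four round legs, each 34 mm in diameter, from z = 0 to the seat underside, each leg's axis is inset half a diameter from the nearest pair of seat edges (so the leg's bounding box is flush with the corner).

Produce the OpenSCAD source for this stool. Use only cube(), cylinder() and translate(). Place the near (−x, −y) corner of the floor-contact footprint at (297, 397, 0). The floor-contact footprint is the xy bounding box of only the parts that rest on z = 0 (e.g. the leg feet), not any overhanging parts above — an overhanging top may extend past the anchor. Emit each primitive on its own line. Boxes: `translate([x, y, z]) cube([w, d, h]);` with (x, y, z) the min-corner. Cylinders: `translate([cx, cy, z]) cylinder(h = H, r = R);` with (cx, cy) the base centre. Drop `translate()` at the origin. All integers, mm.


translate([297, 397, 396]) cube([332, 274, 36]);
translate([314, 414, 0]) cylinder(h = 396, r = 17);
translate([612, 414, 0]) cylinder(h = 396, r = 17);
translate([314, 654, 0]) cylinder(h = 396, r = 17);
translate([612, 654, 0]) cylinder(h = 396, r = 17);


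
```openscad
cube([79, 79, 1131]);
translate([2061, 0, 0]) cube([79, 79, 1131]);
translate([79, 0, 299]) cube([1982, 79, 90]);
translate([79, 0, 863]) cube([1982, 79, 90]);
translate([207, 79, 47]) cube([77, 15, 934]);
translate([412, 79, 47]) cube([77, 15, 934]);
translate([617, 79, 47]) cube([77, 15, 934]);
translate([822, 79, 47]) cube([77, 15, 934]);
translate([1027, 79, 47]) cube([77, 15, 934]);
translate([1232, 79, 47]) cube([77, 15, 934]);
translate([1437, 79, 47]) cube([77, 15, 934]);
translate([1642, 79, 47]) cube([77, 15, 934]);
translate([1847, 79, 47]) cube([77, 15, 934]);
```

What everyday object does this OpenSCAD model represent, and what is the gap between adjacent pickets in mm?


A fence section. The picket gap is 128 mm.

Two posts, two rails, 9 pickets — a fence section. Span 1982 mm holds 9 pickets of 77 mm with 10 equal gaps: ⌊(1982 − 9·77) / 10⌋ = 128 mm.


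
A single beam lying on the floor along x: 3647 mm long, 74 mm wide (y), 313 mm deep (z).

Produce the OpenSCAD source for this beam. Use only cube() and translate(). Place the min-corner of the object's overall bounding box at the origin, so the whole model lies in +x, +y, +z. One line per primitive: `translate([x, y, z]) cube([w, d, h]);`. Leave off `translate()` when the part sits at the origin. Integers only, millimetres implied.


cube([3647, 74, 313]);


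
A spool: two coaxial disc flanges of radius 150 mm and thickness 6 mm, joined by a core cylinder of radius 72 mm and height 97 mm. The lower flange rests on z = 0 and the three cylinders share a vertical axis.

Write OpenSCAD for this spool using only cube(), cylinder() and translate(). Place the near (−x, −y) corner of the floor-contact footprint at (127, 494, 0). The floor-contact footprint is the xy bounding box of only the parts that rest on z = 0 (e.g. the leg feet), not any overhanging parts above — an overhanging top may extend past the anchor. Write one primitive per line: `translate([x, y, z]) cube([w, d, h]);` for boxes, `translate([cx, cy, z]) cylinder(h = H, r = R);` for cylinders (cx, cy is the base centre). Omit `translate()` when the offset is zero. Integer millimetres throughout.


translate([277, 644, 0]) cylinder(h = 6, r = 150);
translate([277, 644, 6]) cylinder(h = 97, r = 72);
translate([277, 644, 103]) cylinder(h = 6, r = 150);


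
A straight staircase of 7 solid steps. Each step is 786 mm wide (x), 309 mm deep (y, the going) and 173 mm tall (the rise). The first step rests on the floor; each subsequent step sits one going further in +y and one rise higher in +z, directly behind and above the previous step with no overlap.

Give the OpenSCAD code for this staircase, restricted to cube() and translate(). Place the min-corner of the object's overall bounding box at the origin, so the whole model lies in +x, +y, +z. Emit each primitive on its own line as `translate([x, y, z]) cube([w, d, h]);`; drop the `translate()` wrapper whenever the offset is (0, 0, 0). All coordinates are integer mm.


cube([786, 309, 173]);
translate([0, 309, 173]) cube([786, 309, 173]);
translate([0, 618, 346]) cube([786, 309, 173]);
translate([0, 927, 519]) cube([786, 309, 173]);
translate([0, 1236, 692]) cube([786, 309, 173]);
translate([0, 1545, 865]) cube([786, 309, 173]);
translate([0, 1854, 1038]) cube([786, 309, 173]);


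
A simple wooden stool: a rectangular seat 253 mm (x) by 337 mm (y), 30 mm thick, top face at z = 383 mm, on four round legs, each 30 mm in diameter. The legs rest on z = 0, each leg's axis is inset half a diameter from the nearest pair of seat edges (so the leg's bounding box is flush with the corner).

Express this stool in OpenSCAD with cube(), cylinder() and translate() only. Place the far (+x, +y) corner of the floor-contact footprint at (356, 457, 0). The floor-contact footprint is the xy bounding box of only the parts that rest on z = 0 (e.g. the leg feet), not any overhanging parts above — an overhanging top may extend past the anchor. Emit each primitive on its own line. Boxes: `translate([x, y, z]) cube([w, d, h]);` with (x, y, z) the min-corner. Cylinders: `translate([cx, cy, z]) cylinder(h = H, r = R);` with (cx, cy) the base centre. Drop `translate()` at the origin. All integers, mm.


// leg_h = 383 - 30 = 353
translate([103, 120, 353]) cube([253, 337, 30]);
translate([118, 135, 0]) cylinder(h = 353, r = 15);
translate([341, 135, 0]) cylinder(h = 353, r = 15);
translate([118, 442, 0]) cylinder(h = 353, r = 15);
translate([341, 442, 0]) cylinder(h = 353, r = 15);


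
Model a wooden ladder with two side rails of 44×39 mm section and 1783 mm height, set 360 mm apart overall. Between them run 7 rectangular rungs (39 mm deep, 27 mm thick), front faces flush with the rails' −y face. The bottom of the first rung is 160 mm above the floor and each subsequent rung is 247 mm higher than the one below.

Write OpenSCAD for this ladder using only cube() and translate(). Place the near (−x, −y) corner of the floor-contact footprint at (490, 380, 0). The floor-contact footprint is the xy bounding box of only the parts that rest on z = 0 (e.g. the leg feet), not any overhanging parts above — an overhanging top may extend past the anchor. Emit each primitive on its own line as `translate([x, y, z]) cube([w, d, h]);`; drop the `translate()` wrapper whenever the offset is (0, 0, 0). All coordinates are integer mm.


translate([490, 380, 0]) cube([44, 39, 1783]);
translate([806, 380, 0]) cube([44, 39, 1783]);
translate([534, 380, 160]) cube([272, 39, 27]);
translate([534, 380, 407]) cube([272, 39, 27]);
translate([534, 380, 654]) cube([272, 39, 27]);
translate([534, 380, 901]) cube([272, 39, 27]);
translate([534, 380, 1148]) cube([272, 39, 27]);
translate([534, 380, 1395]) cube([272, 39, 27]);
translate([534, 380, 1642]) cube([272, 39, 27]);


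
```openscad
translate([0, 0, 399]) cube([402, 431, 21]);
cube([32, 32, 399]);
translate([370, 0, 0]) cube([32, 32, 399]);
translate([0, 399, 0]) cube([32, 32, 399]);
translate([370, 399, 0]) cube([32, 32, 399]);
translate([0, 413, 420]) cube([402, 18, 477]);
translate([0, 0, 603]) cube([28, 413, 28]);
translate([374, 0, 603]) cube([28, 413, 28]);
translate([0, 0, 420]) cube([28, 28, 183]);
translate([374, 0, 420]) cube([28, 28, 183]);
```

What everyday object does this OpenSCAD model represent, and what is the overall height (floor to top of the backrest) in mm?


A chair. The overall height is 897 mm.

A slab on four corner posts with a tall panel at the back — a chair. The seat slab sits at z = 399 with thickness 21, and the 477 mm backrest starts at the seat top, so the overall height is 399 + 21 + 477 = 897 mm.


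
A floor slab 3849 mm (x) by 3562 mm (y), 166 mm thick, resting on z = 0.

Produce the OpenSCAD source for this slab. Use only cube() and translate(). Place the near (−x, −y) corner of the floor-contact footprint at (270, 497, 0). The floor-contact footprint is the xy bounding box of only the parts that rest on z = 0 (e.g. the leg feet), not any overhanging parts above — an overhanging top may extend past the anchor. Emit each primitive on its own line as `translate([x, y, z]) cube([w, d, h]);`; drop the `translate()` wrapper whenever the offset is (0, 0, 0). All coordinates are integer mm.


translate([270, 497, 0]) cube([3849, 3562, 166]);


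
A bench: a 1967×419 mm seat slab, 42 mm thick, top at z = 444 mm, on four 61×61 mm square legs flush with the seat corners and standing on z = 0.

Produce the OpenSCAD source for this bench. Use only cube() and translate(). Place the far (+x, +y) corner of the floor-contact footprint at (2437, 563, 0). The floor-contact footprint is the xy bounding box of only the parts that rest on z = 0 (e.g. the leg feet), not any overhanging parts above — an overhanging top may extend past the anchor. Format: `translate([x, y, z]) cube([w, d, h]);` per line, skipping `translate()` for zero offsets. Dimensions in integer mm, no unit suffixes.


translate([470, 144, 402]) cube([1967, 419, 42]);
translate([470, 144, 0]) cube([61, 61, 402]);
translate([470, 502, 0]) cube([61, 61, 402]);
translate([2376, 144, 0]) cube([61, 61, 402]);
translate([2376, 502, 0]) cube([61, 61, 402]);


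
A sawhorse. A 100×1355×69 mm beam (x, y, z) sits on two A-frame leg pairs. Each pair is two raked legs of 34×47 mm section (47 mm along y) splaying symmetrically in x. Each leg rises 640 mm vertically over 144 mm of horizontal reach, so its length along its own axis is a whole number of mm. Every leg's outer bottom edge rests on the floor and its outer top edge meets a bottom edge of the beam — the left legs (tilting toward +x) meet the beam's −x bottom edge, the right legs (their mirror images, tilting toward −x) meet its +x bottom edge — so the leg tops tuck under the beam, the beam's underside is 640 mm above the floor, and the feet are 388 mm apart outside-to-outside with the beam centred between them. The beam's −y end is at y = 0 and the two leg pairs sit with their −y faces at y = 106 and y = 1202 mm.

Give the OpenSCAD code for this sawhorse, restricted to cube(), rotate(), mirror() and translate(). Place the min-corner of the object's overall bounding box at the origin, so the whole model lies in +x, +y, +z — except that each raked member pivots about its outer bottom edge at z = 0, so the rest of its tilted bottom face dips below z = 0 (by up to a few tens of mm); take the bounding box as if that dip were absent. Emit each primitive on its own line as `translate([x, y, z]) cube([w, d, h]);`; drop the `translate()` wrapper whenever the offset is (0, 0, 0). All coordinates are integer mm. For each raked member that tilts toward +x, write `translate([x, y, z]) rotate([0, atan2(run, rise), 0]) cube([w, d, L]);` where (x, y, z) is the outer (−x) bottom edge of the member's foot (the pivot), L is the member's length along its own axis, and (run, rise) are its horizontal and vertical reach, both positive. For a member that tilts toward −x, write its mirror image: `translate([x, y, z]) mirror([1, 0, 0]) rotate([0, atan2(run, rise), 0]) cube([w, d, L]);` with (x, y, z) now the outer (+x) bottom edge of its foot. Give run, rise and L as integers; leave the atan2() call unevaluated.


translate([144, 0, 640]) cube([100, 1355, 69]);
translate([0, 106, 0]) rotate([0, atan2(144, 640), 0]) cube([34, 47, 656]);
translate([388, 106, 0]) mirror([1, 0, 0]) rotate([0, atan2(144, 640), 0]) cube([34, 47, 656]);
translate([0, 1202, 0]) rotate([0, atan2(144, 640), 0]) cube([34, 47, 656]);
translate([388, 1202, 0]) mirror([1, 0, 0]) rotate([0, atan2(144, 640), 0]) cube([34, 47, 656]);


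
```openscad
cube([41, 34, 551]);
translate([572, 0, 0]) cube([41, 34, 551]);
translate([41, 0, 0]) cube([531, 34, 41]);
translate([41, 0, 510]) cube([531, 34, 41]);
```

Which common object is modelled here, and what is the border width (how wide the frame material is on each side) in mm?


A picture frame. The border width is 41 mm.

Four thin pieces enclosing a rectangular opening — a picture frame. The two full-height stiles are 551 mm tall; the top rail sits at z = 510 and is 41 mm tall, so the border above the opening is 551 − 510 = 41 mm, matching the stile x-width.


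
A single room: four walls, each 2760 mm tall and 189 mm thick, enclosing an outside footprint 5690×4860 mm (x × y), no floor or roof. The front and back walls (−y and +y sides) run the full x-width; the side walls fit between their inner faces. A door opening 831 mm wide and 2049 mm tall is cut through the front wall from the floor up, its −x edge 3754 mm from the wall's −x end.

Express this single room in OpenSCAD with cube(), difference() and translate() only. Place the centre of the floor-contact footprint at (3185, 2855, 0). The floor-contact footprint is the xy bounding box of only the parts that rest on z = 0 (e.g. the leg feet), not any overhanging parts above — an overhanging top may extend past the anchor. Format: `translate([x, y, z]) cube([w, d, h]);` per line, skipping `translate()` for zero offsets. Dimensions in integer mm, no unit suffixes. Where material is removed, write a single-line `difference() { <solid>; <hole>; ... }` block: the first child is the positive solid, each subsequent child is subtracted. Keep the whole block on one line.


difference() { translate([340, 425, 0]) cube([5690, 189, 2760]); translate([4094, 425, 0]) cube([831, 189, 2049]); }
translate([340, 5096, 0]) cube([5690, 189, 2760]);
translate([340, 614, 0]) cube([189, 4482, 2760]);
translate([5841, 614, 0]) cube([189, 4482, 2760]);


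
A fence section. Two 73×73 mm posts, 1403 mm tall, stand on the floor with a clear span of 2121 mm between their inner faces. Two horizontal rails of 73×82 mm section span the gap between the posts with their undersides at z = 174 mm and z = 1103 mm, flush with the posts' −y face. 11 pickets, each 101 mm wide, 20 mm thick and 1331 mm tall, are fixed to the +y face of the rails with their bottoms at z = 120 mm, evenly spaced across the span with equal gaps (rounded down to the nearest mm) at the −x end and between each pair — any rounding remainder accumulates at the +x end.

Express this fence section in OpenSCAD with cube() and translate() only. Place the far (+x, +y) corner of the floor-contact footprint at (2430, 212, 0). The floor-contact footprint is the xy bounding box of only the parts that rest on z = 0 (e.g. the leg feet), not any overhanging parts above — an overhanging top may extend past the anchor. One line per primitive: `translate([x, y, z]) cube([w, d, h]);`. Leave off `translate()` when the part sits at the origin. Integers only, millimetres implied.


translate([163, 139, 0]) cube([73, 73, 1403]);
translate([2357, 139, 0]) cube([73, 73, 1403]);
translate([236, 139, 174]) cube([2121, 73, 82]);
translate([236, 139, 1103]) cube([2121, 73, 82]);
translate([320, 212, 120]) cube([101, 20, 1331]);
translate([505, 212, 120]) cube([101, 20, 1331]);
translate([690, 212, 120]) cube([101, 20, 1331]);
translate([875, 212, 120]) cube([101, 20, 1331]);
translate([1060, 212, 120]) cube([101, 20, 1331]);
translate([1245, 212, 120]) cube([101, 20, 1331]);
translate([1430, 212, 120]) cube([101, 20, 1331]);
translate([1615, 212, 120]) cube([101, 20, 1331]);
translate([1800, 212, 120]) cube([101, 20, 1331]);
translate([1985, 212, 120]) cube([101, 20, 1331]);
translate([2170, 212, 120]) cube([101, 20, 1331]);


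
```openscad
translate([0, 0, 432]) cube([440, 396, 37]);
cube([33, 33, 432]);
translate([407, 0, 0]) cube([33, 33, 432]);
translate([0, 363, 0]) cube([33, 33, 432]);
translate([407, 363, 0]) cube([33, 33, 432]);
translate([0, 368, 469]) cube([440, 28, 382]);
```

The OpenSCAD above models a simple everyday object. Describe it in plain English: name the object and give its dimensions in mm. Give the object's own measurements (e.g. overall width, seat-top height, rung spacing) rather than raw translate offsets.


A chair. The seat is a 440×396×37 mm slab with its top at z = 469 mm, on four 33×33 mm corner legs (flush with the seat edges, standing on z = 0). A flat backrest 28 mm thick, 382 mm tall, spans the full seat width and rises from the seat top along its +y edge, rear face flush with the rear of the seat.


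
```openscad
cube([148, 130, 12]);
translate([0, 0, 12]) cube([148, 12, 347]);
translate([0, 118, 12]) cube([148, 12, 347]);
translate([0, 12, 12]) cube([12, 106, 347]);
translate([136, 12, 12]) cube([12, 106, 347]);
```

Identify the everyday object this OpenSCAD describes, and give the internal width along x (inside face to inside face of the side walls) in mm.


An open box. The internal width is 124 mm.

A 148×130 base slab with four walls standing on it — an open box. The base is 148 mm wide and the walls are 12 mm thick, so the internal width is 148 − 2 × 12 = 124 mm.


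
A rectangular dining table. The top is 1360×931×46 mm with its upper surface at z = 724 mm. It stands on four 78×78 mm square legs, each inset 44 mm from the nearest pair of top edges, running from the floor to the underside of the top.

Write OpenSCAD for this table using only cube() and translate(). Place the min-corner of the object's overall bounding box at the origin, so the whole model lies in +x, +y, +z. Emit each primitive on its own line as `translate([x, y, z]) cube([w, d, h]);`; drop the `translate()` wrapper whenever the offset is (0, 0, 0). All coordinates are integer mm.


translate([0, 0, 678]) cube([1360, 931, 46]);
translate([44, 44, 0]) cube([78, 78, 678]);
translate([1238, 44, 0]) cube([78, 78, 678]);
translate([44, 809, 0]) cube([78, 78, 678]);
translate([1238, 809, 0]) cube([78, 78, 678]);


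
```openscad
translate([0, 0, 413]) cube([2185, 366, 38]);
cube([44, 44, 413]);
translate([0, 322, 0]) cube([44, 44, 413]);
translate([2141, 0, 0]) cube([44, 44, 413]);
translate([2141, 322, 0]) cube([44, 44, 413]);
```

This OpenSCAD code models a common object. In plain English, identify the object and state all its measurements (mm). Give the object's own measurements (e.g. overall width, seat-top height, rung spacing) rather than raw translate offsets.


A bench: a 2185×366 mm seat slab, 38 mm thick, top at z = 451 mm, on four 44×44 mm square legs flush with the seat corners and standing on z = 0.


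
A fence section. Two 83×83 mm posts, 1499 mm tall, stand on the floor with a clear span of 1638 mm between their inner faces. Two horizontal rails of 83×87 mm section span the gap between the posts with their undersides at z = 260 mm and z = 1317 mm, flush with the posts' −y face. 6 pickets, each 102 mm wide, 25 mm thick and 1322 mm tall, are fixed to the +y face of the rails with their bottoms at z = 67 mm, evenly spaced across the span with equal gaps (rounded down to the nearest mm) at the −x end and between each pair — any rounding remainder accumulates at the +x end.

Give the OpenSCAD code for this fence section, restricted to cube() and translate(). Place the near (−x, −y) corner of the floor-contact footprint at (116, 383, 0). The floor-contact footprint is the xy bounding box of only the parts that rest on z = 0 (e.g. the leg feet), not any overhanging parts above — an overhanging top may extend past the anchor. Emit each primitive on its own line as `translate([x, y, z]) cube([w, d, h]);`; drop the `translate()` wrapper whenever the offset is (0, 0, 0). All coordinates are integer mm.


translate([116, 383, 0]) cube([83, 83, 1499]);
translate([1837, 383, 0]) cube([83, 83, 1499]);
translate([199, 383, 260]) cube([1638, 83, 87]);
translate([199, 383, 1317]) cube([1638, 83, 87]);
translate([345, 466, 67]) cube([102, 25, 1322]);
translate([593, 466, 67]) cube([102, 25, 1322]);
translate([841, 466, 67]) cube([102, 25, 1322]);
translate([1089, 466, 67]) cube([102, 25, 1322]);
translate([1337, 466, 67]) cube([102, 25, 1322]);
translate([1585, 466, 67]) cube([102, 25, 1322]);


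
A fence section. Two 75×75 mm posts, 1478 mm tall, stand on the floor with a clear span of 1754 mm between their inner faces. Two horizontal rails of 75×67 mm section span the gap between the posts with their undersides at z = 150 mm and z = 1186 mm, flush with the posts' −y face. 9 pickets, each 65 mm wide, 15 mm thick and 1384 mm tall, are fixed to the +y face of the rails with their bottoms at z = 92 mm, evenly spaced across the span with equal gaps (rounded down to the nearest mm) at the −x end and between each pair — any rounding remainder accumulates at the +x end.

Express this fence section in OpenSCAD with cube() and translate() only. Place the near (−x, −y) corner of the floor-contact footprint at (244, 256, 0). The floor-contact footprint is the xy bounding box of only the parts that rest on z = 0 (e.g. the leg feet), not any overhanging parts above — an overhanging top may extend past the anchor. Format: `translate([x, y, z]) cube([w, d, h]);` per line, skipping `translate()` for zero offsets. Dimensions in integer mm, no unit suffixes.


translate([244, 256, 0]) cube([75, 75, 1478]);
translate([2073, 256, 0]) cube([75, 75, 1478]);
translate([319, 256, 150]) cube([1754, 75, 67]);
translate([319, 256, 1186]) cube([1754, 75, 67]);
translate([435, 331, 92]) cube([65, 15, 1384]);
translate([616, 331, 92]) cube([65, 15, 1384]);
translate([797, 331, 92]) cube([65, 15, 1384]);
translate([978, 331, 92]) cube([65, 15, 1384]);
translate([1159, 331, 92]) cube([65, 15, 1384]);
translate([1340, 331, 92]) cube([65, 15, 1384]);
translate([1521, 331, 92]) cube([65, 15, 1384]);
translate([1702, 331, 92]) cube([65, 15, 1384]);
translate([1883, 331, 92]) cube([65, 15, 1384]);


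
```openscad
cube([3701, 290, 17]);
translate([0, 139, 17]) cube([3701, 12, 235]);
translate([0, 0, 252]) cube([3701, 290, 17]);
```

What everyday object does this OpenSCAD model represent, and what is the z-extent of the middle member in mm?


An I-beam. The web height is 235 mm.

Two wide flanges with a thin centred web — an I-beam. Overall 269 mm minus two 17 mm flanges gives a web of 269 − 2·17 = 235 mm.


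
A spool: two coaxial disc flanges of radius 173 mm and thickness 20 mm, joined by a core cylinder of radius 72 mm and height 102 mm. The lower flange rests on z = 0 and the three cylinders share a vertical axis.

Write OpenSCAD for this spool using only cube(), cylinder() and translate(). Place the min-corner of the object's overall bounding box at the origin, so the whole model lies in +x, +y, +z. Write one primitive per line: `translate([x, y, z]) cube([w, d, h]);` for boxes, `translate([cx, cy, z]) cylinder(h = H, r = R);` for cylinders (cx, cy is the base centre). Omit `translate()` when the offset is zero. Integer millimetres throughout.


translate([173, 173, 0]) cylinder(h = 20, r = 173);
translate([173, 173, 20]) cylinder(h = 102, r = 72);
translate([173, 173, 122]) cylinder(h = 20, r = 173);


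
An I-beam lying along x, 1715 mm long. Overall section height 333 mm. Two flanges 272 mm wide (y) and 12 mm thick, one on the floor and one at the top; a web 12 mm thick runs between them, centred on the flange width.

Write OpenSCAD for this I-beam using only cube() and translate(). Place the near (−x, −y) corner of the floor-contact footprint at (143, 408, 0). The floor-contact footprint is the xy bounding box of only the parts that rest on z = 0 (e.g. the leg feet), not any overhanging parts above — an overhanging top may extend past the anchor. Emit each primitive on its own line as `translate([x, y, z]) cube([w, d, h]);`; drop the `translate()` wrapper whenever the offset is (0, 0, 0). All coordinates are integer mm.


translate([143, 408, 0]) cube([1715, 272, 12]);
translate([143, 538, 12]) cube([1715, 12, 309]);
translate([143, 408, 321]) cube([1715, 272, 12]);


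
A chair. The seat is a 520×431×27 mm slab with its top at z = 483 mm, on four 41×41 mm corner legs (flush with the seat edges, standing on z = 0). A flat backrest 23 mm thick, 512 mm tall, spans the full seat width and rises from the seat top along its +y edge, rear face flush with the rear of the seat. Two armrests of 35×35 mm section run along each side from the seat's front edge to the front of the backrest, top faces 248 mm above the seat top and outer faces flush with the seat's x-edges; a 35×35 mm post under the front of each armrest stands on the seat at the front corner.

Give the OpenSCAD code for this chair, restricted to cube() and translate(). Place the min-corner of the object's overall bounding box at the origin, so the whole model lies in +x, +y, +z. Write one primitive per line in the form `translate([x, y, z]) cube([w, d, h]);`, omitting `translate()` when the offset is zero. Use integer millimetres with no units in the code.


translate([0, 0, 456]) cube([520, 431, 27]);
cube([41, 41, 456]);
translate([479, 0, 0]) cube([41, 41, 456]);
translate([0, 390, 0]) cube([41, 41, 456]);
translate([479, 390, 0]) cube([41, 41, 456]);
translate([0, 408, 483]) cube([520, 23, 512]);
translate([0, 0, 696]) cube([35, 408, 35]);
translate([485, 0, 696]) cube([35, 408, 35]);
translate([0, 0, 483]) cube([35, 35, 213]);
translate([485, 0, 483]) cube([35, 35, 213]);


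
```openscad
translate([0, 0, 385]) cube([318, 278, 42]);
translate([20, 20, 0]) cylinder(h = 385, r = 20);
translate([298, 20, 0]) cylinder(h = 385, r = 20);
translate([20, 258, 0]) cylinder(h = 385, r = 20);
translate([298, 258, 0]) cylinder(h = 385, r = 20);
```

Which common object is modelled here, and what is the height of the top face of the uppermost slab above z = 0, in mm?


A stool. The seat height is 427 mm.

A 318×278×42 slab at z = 385 on four corner cylinders — a stool. The seat top is 385 + 42 = 427 mm.


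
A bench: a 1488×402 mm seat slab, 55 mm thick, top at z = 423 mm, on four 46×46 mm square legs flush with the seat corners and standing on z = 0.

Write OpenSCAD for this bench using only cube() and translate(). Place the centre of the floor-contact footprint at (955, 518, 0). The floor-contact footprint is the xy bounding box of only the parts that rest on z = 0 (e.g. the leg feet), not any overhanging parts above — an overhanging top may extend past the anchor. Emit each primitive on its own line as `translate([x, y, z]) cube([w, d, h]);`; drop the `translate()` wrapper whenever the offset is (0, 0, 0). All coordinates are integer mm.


translate([211, 317, 368]) cube([1488, 402, 55]);
translate([211, 317, 0]) cube([46, 46, 368]);
translate([211, 673, 0]) cube([46, 46, 368]);
translate([1653, 317, 0]) cube([46, 46, 368]);
translate([1653, 673, 0]) cube([46, 46, 368]);


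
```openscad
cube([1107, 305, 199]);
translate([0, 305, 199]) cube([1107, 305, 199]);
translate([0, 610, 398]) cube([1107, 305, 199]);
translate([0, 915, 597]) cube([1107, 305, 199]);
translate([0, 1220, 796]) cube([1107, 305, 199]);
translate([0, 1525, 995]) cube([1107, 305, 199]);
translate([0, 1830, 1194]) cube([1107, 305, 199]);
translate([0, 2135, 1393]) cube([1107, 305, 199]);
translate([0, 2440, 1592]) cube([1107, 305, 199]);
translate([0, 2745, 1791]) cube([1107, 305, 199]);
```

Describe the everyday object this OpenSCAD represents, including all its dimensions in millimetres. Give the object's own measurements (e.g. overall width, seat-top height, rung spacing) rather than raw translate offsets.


A straight staircase of 10 solid steps. Each step is 1107 mm wide (x), 305 mm deep (y, the going) and 199 mm tall (the rise). The first step rests on the floor; each subsequent step sits one going further in +y and one rise higher in +z, directly behind and above the previous step with no overlap.


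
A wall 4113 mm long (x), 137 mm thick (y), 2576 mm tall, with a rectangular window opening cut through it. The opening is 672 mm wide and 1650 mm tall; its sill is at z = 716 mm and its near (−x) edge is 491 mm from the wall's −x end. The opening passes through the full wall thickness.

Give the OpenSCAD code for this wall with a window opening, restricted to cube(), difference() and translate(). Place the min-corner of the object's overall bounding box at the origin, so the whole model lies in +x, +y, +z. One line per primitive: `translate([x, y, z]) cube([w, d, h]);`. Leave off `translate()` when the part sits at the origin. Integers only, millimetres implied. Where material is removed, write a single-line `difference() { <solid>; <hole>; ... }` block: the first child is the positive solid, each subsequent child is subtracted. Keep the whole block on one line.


difference() { cube([4113, 137, 2576]); translate([491, 0, 716]) cube([672, 137, 1650]); }


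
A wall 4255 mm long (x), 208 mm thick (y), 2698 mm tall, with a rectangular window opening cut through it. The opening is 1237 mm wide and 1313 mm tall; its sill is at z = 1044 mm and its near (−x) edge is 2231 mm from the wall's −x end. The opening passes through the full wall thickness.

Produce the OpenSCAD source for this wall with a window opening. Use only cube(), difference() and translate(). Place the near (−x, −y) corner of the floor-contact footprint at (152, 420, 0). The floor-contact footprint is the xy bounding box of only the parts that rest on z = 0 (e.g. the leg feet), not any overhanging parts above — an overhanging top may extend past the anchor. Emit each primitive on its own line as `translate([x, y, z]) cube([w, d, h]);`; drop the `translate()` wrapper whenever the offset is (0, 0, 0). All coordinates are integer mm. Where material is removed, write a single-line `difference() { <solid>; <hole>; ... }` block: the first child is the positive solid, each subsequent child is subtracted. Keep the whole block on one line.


difference() { translate([152, 420, 0]) cube([4255, 208, 2698]); translate([2383, 420, 1044]) cube([1237, 208, 1313]); }


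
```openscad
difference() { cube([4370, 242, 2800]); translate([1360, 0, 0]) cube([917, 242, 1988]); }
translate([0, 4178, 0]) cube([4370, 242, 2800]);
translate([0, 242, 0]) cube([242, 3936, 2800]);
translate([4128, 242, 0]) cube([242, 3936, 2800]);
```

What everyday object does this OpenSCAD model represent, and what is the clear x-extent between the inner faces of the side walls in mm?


A single room. The interior width is 3886 mm.

Four walls enclosing a rectangle with a door in the front wall — a room. Outside width 4370 minus two 242 mm walls gives 3886 mm.


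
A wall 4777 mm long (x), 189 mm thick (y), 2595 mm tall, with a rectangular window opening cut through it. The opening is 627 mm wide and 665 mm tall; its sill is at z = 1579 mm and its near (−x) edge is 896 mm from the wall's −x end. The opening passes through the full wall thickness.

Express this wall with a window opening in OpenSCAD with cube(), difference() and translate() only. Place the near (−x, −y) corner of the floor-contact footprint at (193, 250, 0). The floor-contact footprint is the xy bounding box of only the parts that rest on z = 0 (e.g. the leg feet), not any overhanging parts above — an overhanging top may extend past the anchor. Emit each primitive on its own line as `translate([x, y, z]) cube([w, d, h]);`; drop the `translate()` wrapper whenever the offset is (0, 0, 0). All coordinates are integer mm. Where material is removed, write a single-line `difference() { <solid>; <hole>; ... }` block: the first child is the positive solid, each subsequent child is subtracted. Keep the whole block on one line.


difference() { translate([193, 250, 0]) cube([4777, 189, 2595]); translate([1089, 250, 1579]) cube([627, 189, 665]); }


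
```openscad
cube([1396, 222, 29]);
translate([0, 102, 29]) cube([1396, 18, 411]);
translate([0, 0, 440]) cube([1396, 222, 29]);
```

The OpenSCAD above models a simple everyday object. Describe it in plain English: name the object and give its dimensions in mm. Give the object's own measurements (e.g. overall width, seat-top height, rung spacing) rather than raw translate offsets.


An I-beam lying along x, 1396 mm long. Overall section height 469 mm. Two flanges 222 mm wide (y) and 29 mm thick, one on the floor and one at the top; a web 18 mm thick runs between them, centred on the flange width.


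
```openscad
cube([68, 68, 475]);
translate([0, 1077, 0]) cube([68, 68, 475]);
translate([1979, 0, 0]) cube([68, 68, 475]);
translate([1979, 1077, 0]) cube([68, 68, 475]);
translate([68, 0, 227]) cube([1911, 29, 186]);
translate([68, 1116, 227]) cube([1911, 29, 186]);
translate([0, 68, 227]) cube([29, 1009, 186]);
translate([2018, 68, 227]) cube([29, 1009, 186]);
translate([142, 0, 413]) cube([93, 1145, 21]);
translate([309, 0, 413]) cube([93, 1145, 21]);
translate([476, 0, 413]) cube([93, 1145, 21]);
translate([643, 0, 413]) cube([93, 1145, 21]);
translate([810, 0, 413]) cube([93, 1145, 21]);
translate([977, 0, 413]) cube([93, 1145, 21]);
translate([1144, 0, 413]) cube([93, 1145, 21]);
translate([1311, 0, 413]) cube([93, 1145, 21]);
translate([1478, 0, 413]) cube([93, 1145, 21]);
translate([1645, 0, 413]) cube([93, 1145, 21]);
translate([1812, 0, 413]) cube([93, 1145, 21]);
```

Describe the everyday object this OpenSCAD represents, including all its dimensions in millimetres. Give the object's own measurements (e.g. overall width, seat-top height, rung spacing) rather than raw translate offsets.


A bed frame 2047 mm long (x) by 1145 mm wide (y). Four 68×68 mm corner posts, 475 mm tall, at the corners of the footprint. Four rails of 29 mm thickness and 186 mm height run between adjacent posts with their undersides at z = 227 mm, their outer faces flush with the outside of the frame (the two x-running rails run between the posts' inner faces; the two y-running rails run between the posts' inner faces). 11 slats, each 93 mm wide (x) and 21 mm thick, lie across the top of the two x-running rails, running the full 1145 mm width of the frame in y; along x they sit between the end posts with a 74 mm gap after the −x posts and between neighbouring slats and before the +x posts.


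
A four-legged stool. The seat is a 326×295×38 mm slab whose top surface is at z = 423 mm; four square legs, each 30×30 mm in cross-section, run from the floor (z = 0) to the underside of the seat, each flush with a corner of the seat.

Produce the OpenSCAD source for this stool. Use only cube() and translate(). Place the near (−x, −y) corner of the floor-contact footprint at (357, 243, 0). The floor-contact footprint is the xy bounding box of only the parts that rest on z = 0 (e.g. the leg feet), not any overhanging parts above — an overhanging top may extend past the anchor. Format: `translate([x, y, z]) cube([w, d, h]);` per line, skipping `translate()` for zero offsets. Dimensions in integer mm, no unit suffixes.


// leg_h = 423 - 38 = 385
translate([357, 243, 385]) cube([326, 295, 38]);
translate([357, 243, 0]) cube([30, 30, 385]);
translate([653, 243, 0]) cube([30, 30, 385]);
translate([357, 508, 0]) cube([30, 30, 385]);
translate([653, 508, 0]) cube([30, 30, 385]);


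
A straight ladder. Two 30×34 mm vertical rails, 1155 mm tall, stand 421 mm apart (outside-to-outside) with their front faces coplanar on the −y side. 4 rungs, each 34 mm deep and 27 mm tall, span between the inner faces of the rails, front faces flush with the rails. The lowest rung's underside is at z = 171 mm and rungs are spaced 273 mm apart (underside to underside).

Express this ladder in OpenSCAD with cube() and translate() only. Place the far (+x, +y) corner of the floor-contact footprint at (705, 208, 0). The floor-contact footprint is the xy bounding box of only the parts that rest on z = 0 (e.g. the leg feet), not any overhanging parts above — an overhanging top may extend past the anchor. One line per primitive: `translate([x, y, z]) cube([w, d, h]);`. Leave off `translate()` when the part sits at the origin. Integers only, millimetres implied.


translate([284, 174, 0]) cube([30, 34, 1155]);
translate([675, 174, 0]) cube([30, 34, 1155]);
translate([314, 174, 171]) cube([361, 34, 27]);
translate([314, 174, 444]) cube([361, 34, 27]);
translate([314, 174, 717]) cube([361, 34, 27]);
translate([314, 174, 990]) cube([361, 34, 27]);


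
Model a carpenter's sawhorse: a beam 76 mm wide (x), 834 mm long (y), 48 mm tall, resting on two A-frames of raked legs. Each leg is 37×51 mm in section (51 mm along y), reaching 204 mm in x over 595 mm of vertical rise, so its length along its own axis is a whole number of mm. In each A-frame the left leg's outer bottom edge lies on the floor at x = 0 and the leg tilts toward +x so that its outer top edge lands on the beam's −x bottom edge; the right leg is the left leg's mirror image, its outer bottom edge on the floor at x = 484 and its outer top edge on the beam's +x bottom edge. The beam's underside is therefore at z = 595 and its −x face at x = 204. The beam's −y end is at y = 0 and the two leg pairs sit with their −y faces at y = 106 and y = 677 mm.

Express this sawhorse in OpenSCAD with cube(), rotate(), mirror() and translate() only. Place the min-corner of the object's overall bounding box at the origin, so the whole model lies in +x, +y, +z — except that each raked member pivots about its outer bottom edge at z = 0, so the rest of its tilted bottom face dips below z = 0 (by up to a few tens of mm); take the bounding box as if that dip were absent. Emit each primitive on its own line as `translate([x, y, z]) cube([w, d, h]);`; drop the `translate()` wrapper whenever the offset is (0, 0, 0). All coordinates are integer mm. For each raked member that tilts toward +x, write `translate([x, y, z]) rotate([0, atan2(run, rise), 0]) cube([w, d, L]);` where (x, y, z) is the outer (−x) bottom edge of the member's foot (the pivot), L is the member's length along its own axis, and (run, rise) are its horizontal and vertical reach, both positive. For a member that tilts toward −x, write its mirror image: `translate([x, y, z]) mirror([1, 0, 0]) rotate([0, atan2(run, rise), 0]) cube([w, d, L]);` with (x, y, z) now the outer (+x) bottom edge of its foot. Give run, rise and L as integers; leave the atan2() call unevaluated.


// leg length = √(204² + 595²) = 629
// right-leg outer foot x = 2·204 + 76 = 484
// beam min-corner = (204, 0, 595)
translate([204, 0, 595]) cube([76, 834, 48]);
translate([0, 106, 0]) rotate([0, atan2(204, 595), 0]) cube([37, 51, 629]);
translate([484, 106, 0]) mirror([1, 0, 0]) rotate([0, atan2(204, 595), 0]) cube([37, 51, 629]);
translate([0, 677, 0]) rotate([0, atan2(204, 595), 0]) cube([37, 51, 629]);
translate([484, 677, 0]) mirror([1, 0, 0]) rotate([0, atan2(204, 595), 0]) cube([37, 51, 629]);


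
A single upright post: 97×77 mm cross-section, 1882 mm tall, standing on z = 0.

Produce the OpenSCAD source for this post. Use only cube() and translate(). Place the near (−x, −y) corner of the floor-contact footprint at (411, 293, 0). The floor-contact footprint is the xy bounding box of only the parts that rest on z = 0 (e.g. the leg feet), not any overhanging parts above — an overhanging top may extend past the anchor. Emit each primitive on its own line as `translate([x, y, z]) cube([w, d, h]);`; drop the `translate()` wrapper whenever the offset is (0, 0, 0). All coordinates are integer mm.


translate([411, 293, 0]) cube([97, 77, 1882]);


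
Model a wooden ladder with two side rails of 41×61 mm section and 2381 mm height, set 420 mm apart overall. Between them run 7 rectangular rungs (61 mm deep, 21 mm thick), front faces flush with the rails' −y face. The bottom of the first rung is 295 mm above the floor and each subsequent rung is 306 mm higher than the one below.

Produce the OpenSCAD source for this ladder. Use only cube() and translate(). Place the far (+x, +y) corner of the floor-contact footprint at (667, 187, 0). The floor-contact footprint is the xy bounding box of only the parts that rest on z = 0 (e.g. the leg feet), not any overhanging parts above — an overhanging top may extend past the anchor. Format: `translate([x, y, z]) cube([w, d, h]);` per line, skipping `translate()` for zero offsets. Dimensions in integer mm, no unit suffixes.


translate([247, 126, 0]) cube([41, 61, 2381]);
translate([626, 126, 0]) cube([41, 61, 2381]);
translate([288, 126, 295]) cube([338, 61, 21]);
translate([288, 126, 601]) cube([338, 61, 21]);
translate([288, 126, 907]) cube([338, 61, 21]);
translate([288, 126, 1213]) cube([338, 61, 21]);
translate([288, 126, 1519]) cube([338, 61, 21]);
translate([288, 126, 1825]) cube([338, 61, 21]);
translate([288, 126, 2131]) cube([338, 61, 21]);
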